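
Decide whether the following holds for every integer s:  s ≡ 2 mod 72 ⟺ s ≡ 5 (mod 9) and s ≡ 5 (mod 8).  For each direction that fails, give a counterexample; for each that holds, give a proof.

Both directions fail.

[⇒] This fails: s = 2 gives 2 ≡ 2 (mod 72) but 2 ≡ 2 (mod 9), so the conjunction on the right does not hold.

[⇐] This fails: s = 5 satisfies both congruences on the right (5 ≡ 5 mod 9 and 5 ≡ 5 mod 8) yet 5 ≡ 5 (mod 72), not 2.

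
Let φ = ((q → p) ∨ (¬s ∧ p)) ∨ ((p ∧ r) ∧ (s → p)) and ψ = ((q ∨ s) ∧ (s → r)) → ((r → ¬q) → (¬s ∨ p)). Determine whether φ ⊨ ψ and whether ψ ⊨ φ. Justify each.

(⇒) This fails. Under s = T, r = T, p = F, q = F, the left side is true but the right side is false.

(⇐) This fails. Under s = F, r = F, p = F, q = T, the left side is false but the right side is true.

Neither direction holds.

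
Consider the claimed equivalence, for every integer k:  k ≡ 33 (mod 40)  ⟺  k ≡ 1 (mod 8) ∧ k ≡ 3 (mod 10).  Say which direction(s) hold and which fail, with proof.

Both directions hold; the statement is true.

Forward direction. Suppose k ≡ 33 (mod 40); write k = 40j + 33. Since 8 ∣ 40, reducing mod 8 gives k ≡ 33 ≡ 1 (mod 8); since 10 ∣ 40, reducing mod 10 gives k ≡ 33 ≡ 3 (mod 10).

Converse. If k ≡ 1 (mod 8) and k ≡ 3 (mod 10), then by the Chinese remainder theorem k ≡ 33 (mod 40). This is exactly k ≡ 33 (mod 40).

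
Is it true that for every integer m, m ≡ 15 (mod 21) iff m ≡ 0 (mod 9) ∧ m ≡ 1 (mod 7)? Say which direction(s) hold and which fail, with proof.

(→) This fails: m = 57 gives 57 ≡ 15 (mod 21) but 57 ≡ 3 (mod 9), so the conjunction on the right does not hold.

(←) Conversely, if m ≡ 0 (mod 9) and m ≡ 1 (mod 7), then by the Chinese remainder theorem m ≡ 36 (mod 63). Since 36 ≡ 15 (mod 21) and 21 ∣ 63, we get m ≡ 15 (mod 21).

The forward direction fails; the converse holds.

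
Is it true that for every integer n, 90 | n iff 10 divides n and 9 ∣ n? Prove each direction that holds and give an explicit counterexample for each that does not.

Both directions hold; the statement is true.

(→) If 90 ∣ n, write n = 90q. Since 90 = 9·10, n = 10·(9q), so 10 ∣ n; and since 90 = 10·9, n = 9·(10q), so 9 ∣ n.

(←) Suppose 10 ∣ n and 9 ∣ n. Any common multiple of 10 and 9 is a multiple of their lcm; here gcd(10, 9) = 1, so lcm(10, 9) = 10·9 = 90, so 90 ∣ n.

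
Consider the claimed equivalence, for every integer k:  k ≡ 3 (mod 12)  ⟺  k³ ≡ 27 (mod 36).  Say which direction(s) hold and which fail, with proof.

Forward direction. Suppose k ≡ 3 (mod 12). Working modulo 36, k ∈ {3, 15, 27}; for each such r, r³ ≡ 27 (mod 36).

Converse. The residues r modulo 36 with r³ ≡ 27 (mod 36) are exactly {3, 15, 27}, and each is ≡ 3 (mod 12).

Both directions hold.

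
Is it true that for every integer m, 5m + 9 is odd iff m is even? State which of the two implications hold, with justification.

(⟹) Suppose 5m + 9 is odd. Since 5 is odd, 5m and m have the same parity, so 5m + 9 ≡ m + 9 (mod 2). As 9 is odd, 5m + 9 is odd exactly when m is even. Thus m is even.

(⟸) Conversely, suppose m is even; write m = 2j. Then 5m + 9 = 5·(2j) + 9 = 2·5j + 9, which is odd.

Both directions hold.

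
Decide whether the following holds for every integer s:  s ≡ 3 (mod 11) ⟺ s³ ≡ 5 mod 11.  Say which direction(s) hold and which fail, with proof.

(⟹) Suppose s ≡ 3 (mod 11). Write s = 11j + 3. Then (11j + 3)³ = 1331j³ + 1089j² + 297j + 27 = 11(121j³ + 99j² + 27j + 2) + 5, so s³ ≡ 5 (mod 11).

(⟸) Conversely, suppose s³ ≡ 5 (mod 11). The only residue r in {0, …, 10} with r³ ≡ 5 (mod 11) is r = 3, so s ≡ 3 (mod 11).

Equivalent; both directions hold.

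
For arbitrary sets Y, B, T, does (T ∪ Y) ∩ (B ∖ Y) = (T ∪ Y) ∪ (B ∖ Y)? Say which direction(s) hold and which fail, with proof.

The sets are not equal: only the forward inclusion holds.

(⟸) This inclusion fails. Take Y = {1}, B = ∅, T = ∅; then 1 ∈ (T ∪ Y) ∪ (B ∖ Y) but 1 ∉ (T ∪ Y) ∩ (B ∖ Y).

(⟹) Let x ∈ (T ∪ Y) ∩ (B ∖ Y). Then x ∈ B ∩ T and x ∉ Y, from which x ∈ (T ∪ Y) ∪ (B ∖ Y).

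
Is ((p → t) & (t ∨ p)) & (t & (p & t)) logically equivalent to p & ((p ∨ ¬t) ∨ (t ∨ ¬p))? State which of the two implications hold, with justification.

The forward direction holds; the converse fails.

(⟸) This fails. Under p = T, t = F, the left side is false but the right side is true.

(⟹) Assume the antecedent. If p is true, p & ((p ∨ ¬t) ∨ (t ∨ ¬p)) reduces to true regardless of the other variables. If p is false, the antecedent cannot hold. Either way p & ((p ∨ ¬t) ∨ (t ∨ ¬p)) holds.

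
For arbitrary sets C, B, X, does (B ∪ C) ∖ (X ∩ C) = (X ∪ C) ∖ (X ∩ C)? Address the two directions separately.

(⊆) fails and (⊇) fails.

(⊆) This inclusion fails. Take C = ∅, B = {1}, X = ∅; then 1 ∈ (B ∪ C) ∖ (X ∩ C) but 1 ∉ (X ∪ C) ∖ (X ∩ C).

(⊇) This inclusion fails. Take C = ∅, B = ∅, X = {1}; then 1 ∈ (X ∪ C) ∖ (X ∩ C) but 1 ∉ (B ∪ C) ∖ (X ∩ C).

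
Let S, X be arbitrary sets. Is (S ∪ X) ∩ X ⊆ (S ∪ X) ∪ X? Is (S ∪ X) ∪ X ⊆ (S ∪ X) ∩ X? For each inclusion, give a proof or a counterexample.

Only the forward inclusion holds.

(⊆) Let x ∈ (S ∪ X) ∩ X. Then either x ∈ X and x ∉ S; or x ∈ S ∩ X. In each case x ∈ (S ∪ X) ∪ X, so (S ∪ X) ∩ X ⊆ (S ∪ X) ∪ X.

(⊇) This inclusion fails. Take S = {1}, X = ∅; then 1 ∈ (S ∪ X) ∪ X but 1 ∉ (S ∪ X) ∩ X.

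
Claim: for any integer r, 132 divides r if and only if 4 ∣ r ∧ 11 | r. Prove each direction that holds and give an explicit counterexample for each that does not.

The forward direction holds; the converse fails.

(⇒) If 132 ∣ r, write r = 132q. Since 132 = 33·4, r = 4·(33q), so 4 ∣ r; and since 132 = 12·11, r = 11·(12q), so 11 ∣ r.

(⇐) This fails: take r = 44. Both 4 ∣ 44 and 11 ∣ 44, yet 44 is not a multiple of 132 (since 44 = 0·132 + 44), so 132 ∤ 44.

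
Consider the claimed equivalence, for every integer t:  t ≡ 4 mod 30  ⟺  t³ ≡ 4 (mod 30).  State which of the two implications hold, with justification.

Both directions hold.

(⟹) Suppose t ≡ 4 mod 30. Write t = 30j + 4. Then (30j + 4)³ = 27000j³ + 10800j² + 1440j + 64 = 30(900j³ + 360j² + 48j + 2) + 4, so t³ ≡ 4 (mod 30).

(⟸) Conversely, suppose t³ ≡ 4 (mod 30). The only residue r in {0, …, 29} with r³ ≡ 4 (mod 30) is r = 4, so t ≡ 4 (mod 30).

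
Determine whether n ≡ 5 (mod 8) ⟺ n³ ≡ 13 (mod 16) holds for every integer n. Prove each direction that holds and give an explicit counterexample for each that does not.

(⇒) This fails: take n = 13. Then 13 ≡ 5 (mod 8), but 13³ = 2197 ≡ 5 (mod 16), not 13.

(⇐) Conversely, the residues r modulo 16 with r³ ≡ 13 (mod 16) are exactly {5}, and each is ≡ 5 (mod 8).

Not equivalent: only (⇐) holds.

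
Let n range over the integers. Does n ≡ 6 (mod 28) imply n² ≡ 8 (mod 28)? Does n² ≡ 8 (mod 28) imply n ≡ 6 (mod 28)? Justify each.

(⇒) Suppose n ≡ 6 (mod 28). Write n = 28j + 6. Then (28j + 6)² = 784j² + 336j + 36 = 28(28j² + 12j + 1) + 8, so n² ≡ 8 (mod 28).

(⇐) This fails: take n = 8. Then 8² = 64 ≡ 8 (mod 28), yet 8 ≡ 8 (mod 28), not 6.

The forward direction holds; the converse fails.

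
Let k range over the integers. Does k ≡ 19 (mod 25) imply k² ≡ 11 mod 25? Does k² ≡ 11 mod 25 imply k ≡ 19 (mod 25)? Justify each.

Not equivalent: only (⇒) holds.

Forward direction. Suppose k ≡ 19 (mod 25). Write k = 25j + 19. Then (25j + 19)² = 625j² + 950j + 361 = 25(25j² + 38j + 14) + 11, so k² ≡ 11 (mod 25).

Converse. This fails: take k = 6. Then 6² = 36 ≡ 11 (mod 25), yet 6 ≡ 6 (mod 25), not 19.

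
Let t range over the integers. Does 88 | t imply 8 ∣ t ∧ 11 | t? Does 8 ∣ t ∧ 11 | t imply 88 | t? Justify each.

(←) Suppose 8 ∣ t and 11 ∣ t. Any common multiple of 8 and 11 is a multiple of their lcm; here gcd(8, 11) = 1, so lcm(8, 11) = 8·11 = 88, so 88 ∣ t.

(→) If 88 ∣ t, write t = 88q. Since 88 = 11·8, t = 8·(11q), so 8 ∣ t; and since 88 = 8·11, t = 11·(8q), so 11 ∣ t.

Both implications hold.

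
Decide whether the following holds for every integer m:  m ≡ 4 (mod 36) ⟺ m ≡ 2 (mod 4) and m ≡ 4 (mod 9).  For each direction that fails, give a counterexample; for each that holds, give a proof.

Neither implication holds.

[⇒] This fails: m = 4 gives 4 ≡ 4 (mod 36) but 4 ≡ 0 (mod 4), so the conjunction on the right does not hold.

[⇐] This fails: m = 22 satisfies both congruences on the right (22 ≡ 2 mod 4 and 22 ≡ 4 mod 9) yet 22 ≡ 22 (mod 36), not 4.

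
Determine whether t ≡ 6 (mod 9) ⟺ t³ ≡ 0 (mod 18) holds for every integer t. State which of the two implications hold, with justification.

Neither direction holds.

Forward direction. This fails: take t = 15. Then 15 ≡ 6 (mod 9), but 15³ = 3375 ≡ 9 (mod 18), not 0.

Converse. This fails: take t = 0. Then 0³ = 0 ≡ 0 (mod 18), yet 0 ≡ 0 (mod 9), not 6.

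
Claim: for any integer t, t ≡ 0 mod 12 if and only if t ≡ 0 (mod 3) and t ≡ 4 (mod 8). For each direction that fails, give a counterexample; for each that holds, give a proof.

Only the converse holds.

[⇒] This fails: t = 0 gives 0 ≡ 0 (mod 12) but 0 ≡ 0 (mod 8), so the conjunction on the right does not hold.

[⇐] Conversely, if t ≡ 0 (mod 3) and t ≡ 4 (mod 8), then by the Chinese remainder theorem t ≡ 12 (mod 24). Since 12 ≡ 0 (mod 12) and 12 ∣ 24, we get t ≡ 0 (mod 12).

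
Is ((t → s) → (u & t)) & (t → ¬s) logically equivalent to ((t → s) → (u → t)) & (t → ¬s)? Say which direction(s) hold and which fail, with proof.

(⇐) This fails. Under s = F, u = F, t = F, the left side is false but the right side is true.

(⇒) Assume the antecedent. If s is true, the antecedent cannot hold. If s is false, the antecedent forces (s = F, u = F, t = T) or (s = F, u = T, t = T), and ((t → s) → (u → t)) & (t → ¬s) holds there. Either way ((t → s) → (u → t)) & (t → ¬s) holds.

Only the forward implication holds.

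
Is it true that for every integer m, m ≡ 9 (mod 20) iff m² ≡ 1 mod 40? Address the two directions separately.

(⟸) This fails: take m = 1. Then 1² = 1 ≡ 1 (mod 40), yet 1 ≡ 1 (mod 20), not 9.

(⟹) Suppose m ≡ 9 (mod 20). Working modulo 40, m ∈ {9, 29}; for each such r, r² ≡ 1 (mod 40).

Not equivalent: only (⇒) holds.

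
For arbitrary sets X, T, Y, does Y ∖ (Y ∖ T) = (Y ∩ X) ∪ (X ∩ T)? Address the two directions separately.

Forward inclusion. This inclusion fails. Take X = ∅, T = {1}, Y = {1}; then 1 ∈ Y ∖ (Y ∖ T) but 1 ∉ (Y ∩ X) ∪ (X ∩ T).

Reverse inclusion. This inclusion fails. Take X = {1}, T = {1}, Y = ∅; then 1 ∈ (Y ∩ X) ∪ (X ∩ T) but 1 ∉ Y ∖ (Y ∖ T).

(⊆) fails and (⊇) fails.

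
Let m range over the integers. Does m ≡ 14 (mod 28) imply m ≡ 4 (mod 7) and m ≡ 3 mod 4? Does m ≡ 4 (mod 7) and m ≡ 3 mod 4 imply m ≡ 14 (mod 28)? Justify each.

Both directions fail.

Forward direction. This fails: m = 14 gives 14 ≡ 14 (mod 28) but 14 ≡ 0 (mod 7), so the conjunction on the right does not hold.

Converse. This fails: m = 11 satisfies both congruences on the right (11 ≡ 4 mod 7 and 11 ≡ 3 mod 4) yet 11 ≡ 11 (mod 28), not 14.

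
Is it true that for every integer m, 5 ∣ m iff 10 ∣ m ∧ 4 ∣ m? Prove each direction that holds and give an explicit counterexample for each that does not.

[⇐] Suppose 10 ∣ m and 4 ∣ m. Any common multiple of 10 and 4 is a multiple of their lcm; here lcm(10, 4) = 10·4/gcd(10, 4) = 40/2 = 20, so 20 ∣ m. Since 5 ∣ 20, it follows that 5 ∣ m.

[⇒] This fails: take m = 5. Certainly 5 ∣ 5, but 10 ∤ 5.

The forward direction fails; the converse holds.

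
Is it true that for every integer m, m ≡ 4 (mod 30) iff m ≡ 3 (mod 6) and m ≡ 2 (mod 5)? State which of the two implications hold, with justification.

(⇒) This fails: m = 4 gives 4 ≡ 4 (mod 30) but 4 ≡ 4 (mod 6), so the conjunction on the right does not hold.

(⇐) This fails: m = 27 satisfies both congruences on the right (27 ≡ 3 mod 6 and 27 ≡ 2 mod 5) yet 27 ≡ 27 (mod 30), not 4.

Both directions fail.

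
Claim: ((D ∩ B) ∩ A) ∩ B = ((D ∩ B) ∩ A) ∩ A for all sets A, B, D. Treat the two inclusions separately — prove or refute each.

(⊆) Let x ∈ ((D ∩ B) ∩ A) ∩ B. Then x ∈ A ∩ B ∩ D, from which x ∈ ((D ∩ B) ∩ A) ∩ A.

(⊇) Let x ∈ ((D ∩ B) ∩ A) ∩ A. Then x ∈ A ∩ B ∩ D, from which x ∈ ((D ∩ B) ∩ A) ∩ B.

The two sets are equal.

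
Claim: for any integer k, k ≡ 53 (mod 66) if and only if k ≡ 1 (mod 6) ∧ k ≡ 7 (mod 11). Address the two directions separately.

Neither direction holds.

[⇒] This fails: k = 53 gives 53 ≡ 53 (mod 66) but 53 ≡ 5 (mod 6), so the conjunction on the right does not hold.

[⇐] This fails: k = 7 satisfies both congruences on the right (7 ≡ 1 mod 6 and 7 ≡ 7 mod 11) yet 7 ≡ 7 (mod 66), not 53.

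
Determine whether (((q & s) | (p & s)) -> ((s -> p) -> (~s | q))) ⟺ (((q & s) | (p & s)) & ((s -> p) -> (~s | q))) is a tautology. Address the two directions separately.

[⇐] Assume the antecedent. If s is true, the antecedent forces (s = T, q = T, p = F) or (s = T, q = T, p = T), and the consequent holds there. If s is false, the antecedent cannot hold. Either way the consequent holds.

[⇒] This fails. Under s = F, q = F, p = F, the left side is true but the right side is false.

Only the converse holds.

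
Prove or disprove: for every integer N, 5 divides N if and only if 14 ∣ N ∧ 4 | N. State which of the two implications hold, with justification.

(→) This fails: take N = 5. Certainly 5 ∣ 5, but 14 ∤ 5.

(←) This fails: take N = 28. Both 14 ∣ 28 and 4 ∣ 28, yet 28 is not a multiple of 5 (since 28 = 5·5 + 3), so 5 ∤ 28.

Neither implication holds.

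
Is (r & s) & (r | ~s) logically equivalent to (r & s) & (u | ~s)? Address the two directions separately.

The forward direction fails; the converse holds.

[⇒] This fails. Under s = T, r = T, u = F, the left side is true but the right side is false.

[⇐] Assume the antecedent. If s is true, the antecedent forces (s = T, r = T, u = T), and (r & s) & (r | ~s) holds there. If s is false, the antecedent cannot hold. Either way (r & s) & (r | ~s) holds.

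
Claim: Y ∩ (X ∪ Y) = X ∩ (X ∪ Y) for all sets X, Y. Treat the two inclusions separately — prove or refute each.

Neither inclusion holds.

(⊆) This inclusion fails. Take X = ∅, Y = {1}; then 1 ∈ Y ∩ (X ∪ Y) but 1 ∉ X ∩ (X ∪ Y).

(⊇) This inclusion fails. Take X = {1}, Y = ∅; then 1 ∈ X ∩ (X ∪ Y) but 1 ∉ Y ∩ (X ∪ Y).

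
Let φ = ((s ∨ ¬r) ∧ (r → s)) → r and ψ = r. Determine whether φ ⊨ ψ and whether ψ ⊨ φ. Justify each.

Both directions hold.

(→) Assume the antecedent. If s is true, the antecedent forces (s = T, r = T), and r holds there. If s is false, the antecedent forces (s = F, r = T), and r holds there. Either way r holds.

(←) Assume the antecedent. If s is true, the antecedent forces (s = T, r = T), and ((s ∨ ¬r) ∧ (r → s)) → r holds there. If s is false, the antecedent forces (s = F, r = T), and ((s ∨ ¬r) ∧ (r → s)) → r holds there. Either way ((s ∨ ¬r) ∧ (r → s)) → r holds.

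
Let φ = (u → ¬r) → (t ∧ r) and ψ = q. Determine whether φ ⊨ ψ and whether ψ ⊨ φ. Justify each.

(⇒) fails and (⇐) fails.

[⇒] This fails. Under u = T, r = T, q = F, t = F, the left side is true but the right side is false.

[⇐] This fails. Under u = F, r = F, q = T, t = F, the left side is false but the right side is true.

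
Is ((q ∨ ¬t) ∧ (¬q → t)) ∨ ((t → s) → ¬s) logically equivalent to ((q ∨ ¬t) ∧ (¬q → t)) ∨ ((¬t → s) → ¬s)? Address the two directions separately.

Equivalent; both directions hold.

(⇒) Assume the antecedent. If s is true, the antecedent forces (s = T, t = F, q = T) or (s = T, t = T, q = T), and the consequent holds there. If s is false, the consequent reduces to true regardless of the other variables. Either way the consequent holds.

(⇐) Assume the antecedent. If s is true, the antecedent forces (s = T, t = F, q = T) or (s = T, t = T, q = T), and the consequent holds there. If s is false, the consequent reduces to true regardless of the other variables. Either way the consequent holds.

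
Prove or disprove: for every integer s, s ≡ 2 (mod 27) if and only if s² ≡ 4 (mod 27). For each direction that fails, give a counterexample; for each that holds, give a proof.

(⇒) Suppose s ≡ 2 (mod 27). Write s = 27j + 2. Then (27j + 2)² = 729j² + 108j + 4 = 27(27j² + 4j) + 4, so s² ≡ 4 (mod 27).

(⇐) This fails: take s = 25. Then 25² = 625 ≡ 4 (mod 27), yet 25 ≡ 25 (mod 27), not 2.

Only the forward implication holds.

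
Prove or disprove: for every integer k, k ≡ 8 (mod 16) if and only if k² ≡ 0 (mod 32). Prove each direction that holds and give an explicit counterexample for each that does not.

(⇒) Suppose k ≡ 8 (mod 16). Working modulo 32, k ∈ {8, 24}; for each such r, r² ≡ 0 (mod 32).

(⇐) This fails: take k = 0. Then 0² = 0 ≡ 0 (mod 32), yet 0 ≡ 0 (mod 16), not 8.

Only the forward direction holds.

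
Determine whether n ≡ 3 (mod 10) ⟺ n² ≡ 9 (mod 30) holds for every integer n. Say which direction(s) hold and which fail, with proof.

(⇒) This fails: take n = 13. Then 13 ≡ 3 (mod 10), but 13² = 169 ≡ 19 (mod 30), not 9.

(⇐) This fails: take n = 27. Then 27² = 729 ≡ 9 (mod 30), yet 27 ≡ 7 (mod 10), not 3.

Both directions fail.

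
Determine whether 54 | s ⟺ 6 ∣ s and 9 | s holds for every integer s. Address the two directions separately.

The forward direction holds; the converse fails.

(⇐) This fails: take s = 18. Both 6 ∣ 18 and 9 ∣ 18, yet 18 is not a multiple of 54 (since 18 = 0·54 + 18), so 54 ∤ 18.

(⇒) If 54 ∣ s, write s = 54q. Since 54 = 9·6, s = 6·(9q), so 6 ∣ s; and since 54 = 6·9, s = 9·(6q), so 9 ∣ s.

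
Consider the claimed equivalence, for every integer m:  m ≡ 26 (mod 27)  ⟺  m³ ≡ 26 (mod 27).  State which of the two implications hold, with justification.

(⇐) This fails: take m = 8. Then 8³ = 512 ≡ 26 (mod 27), yet 8 ≡ 8 (mod 27), not 26.

(⇒) Suppose m ≡ 26 (mod 27). Write m = 27j + 26. Then (27j + 26)³ = 19683j³ + 56862j² + 54756j + 17576 = 27(729j³ + 2106j² + 2028j + 650) + 26, so m³ ≡ 26 (mod 27).

Not equivalent: only (⇒) holds.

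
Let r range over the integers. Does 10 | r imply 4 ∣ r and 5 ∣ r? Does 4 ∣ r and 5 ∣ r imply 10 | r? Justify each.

Only the reverse direction holds.

(⇒) This fails: take r = 10. Certainly 10 ∣ 10, but 4 ∤ 10.

(⇐) Suppose 4 ∣ r and 5 ∣ r. Any common multiple of 4 and 5 is a multiple of their lcm; here gcd(4, 5) = 1, so lcm(4, 5) = 4·5 = 20, so 20 ∣ r. Since 10 ∣ 20, it follows that 10 ∣ r.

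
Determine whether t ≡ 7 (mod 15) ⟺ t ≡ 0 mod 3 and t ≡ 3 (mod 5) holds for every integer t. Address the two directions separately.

(→) This fails: t = 7 gives 7 ≡ 7 (mod 15) but 7 ≡ 1 (mod 3), so the conjunction on the right does not hold.

(←) This fails: t = 3 satisfies both congruences on the right (3 ≡ 0 mod 3 and 3 ≡ 3 mod 5) yet 3 ≡ 3 (mod 15), not 7.

Neither direction holds.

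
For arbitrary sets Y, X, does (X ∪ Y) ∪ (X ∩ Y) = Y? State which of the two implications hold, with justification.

Forward inclusion. This inclusion fails. Take Y = ∅, X = {1}; then 1 ∈ (X ∪ Y) ∪ (X ∩ Y) but 1 ∉ Y.

Reverse inclusion. Let x ∈ Y. Then either x ∈ Y and x ∉ X; or x ∈ Y ∩ X. In each case x ∈ (X ∪ Y) ∪ (X ∩ Y), so Y ⊆ (X ∪ Y) ∪ (X ∩ Y).

Only the reverse inclusion holds.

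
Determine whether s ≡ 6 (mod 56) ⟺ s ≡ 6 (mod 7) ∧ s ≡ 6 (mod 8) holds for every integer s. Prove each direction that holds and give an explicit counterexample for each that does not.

Both directions hold.

[⇒] Suppose s ≡ 6 (mod 56); write s = 56j + 6. Since 7 ∣ 56, reducing mod 7 gives s ≡ 6 (mod 7); since 8 ∣ 56, reducing mod 8 gives s ≡ 6 (mod 8).

[⇐] Conversely, if s ≡ 6 (mod 7) and s ≡ 6 (mod 8), then by the Chinese remainder theorem s ≡ 6 (mod 56). This is exactly s ≡ 6 (mod 56).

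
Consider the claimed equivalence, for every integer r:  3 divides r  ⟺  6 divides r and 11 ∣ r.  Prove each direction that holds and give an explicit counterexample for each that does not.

Not equivalent: only (⇐) holds.

(⇒) This fails: take r = 3. Certainly 3 ∣ 3, but 6 ∤ 3.

(⇐) Suppose 6 ∣ r and 11 ∣ r. Any common multiple of 6 and 11 is a multiple of their lcm; here gcd(6, 11) = 1, so lcm(6, 11) = 6·11 = 66, so 66 ∣ r. Since 3 ∣ 66, it follows that 3 ∣ r.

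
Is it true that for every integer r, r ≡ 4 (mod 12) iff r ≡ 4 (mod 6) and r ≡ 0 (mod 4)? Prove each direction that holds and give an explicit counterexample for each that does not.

Both directions hold.

(⟹) Suppose r ≡ 4 (mod 12); write r = 12j + 4. Since 6 ∣ 12, reducing mod 6 gives r ≡ 4 (mod 6); since 4 ∣ 12, reducing mod 4 gives r ≡ 4 ≡ 0 (mod 4).

(⟸) Conversely, if r ≡ 4 (mod 6) and r ≡ 0 (mod 4), then by the Chinese remainder theorem r ≡ 4 (mod 12). This is exactly r ≡ 4 (mod 12).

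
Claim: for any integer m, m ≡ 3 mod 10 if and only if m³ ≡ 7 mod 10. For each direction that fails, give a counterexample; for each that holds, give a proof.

(⟹) Suppose m ≡ 3 mod 10. Write m = 10j + 3. Then (10j + 3)³ = 1000j³ + 900j² + 270j + 27 = 10(100j³ + 90j² + 27j + 2) + 7, so m³ ≡ 7 (mod 10).

(⟸) Conversely, suppose m³ ≡ 7 (mod 10). The only residue r in {0, …, 9} with r³ ≡ 7 (mod 10) is r = 3, so m ≡ 3 (mod 10).

The biconditional holds.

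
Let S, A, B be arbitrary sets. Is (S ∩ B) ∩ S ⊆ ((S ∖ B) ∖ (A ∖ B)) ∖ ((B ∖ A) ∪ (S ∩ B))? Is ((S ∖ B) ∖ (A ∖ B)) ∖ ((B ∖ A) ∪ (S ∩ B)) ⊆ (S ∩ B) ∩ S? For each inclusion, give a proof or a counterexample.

Neither inclusion holds.

Forward inclusion. This inclusion fails. Take S = {1}, A = ∅, B = {1}; then 1 ∈ (S ∩ B) ∩ S but 1 ∉ ((S ∖ B) ∖ (A ∖ B)) ∖ ((B ∖ A) ∪ (S ∩ B)).

Reverse inclusion. This inclusion fails. Take S = {1}, A = ∅, B = ∅; then 1 ∈ ((S ∖ B) ∖ (A ∖ B)) ∖ ((B ∖ A) ∪ (S ∩ B)) but 1 ∉ (S ∩ B) ∩ S.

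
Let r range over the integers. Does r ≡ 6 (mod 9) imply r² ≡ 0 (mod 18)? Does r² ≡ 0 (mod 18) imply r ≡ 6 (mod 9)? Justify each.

Neither implication holds.

[⇒] This fails: take r = 15. Then 15 ≡ 6 (mod 9), but 15² = 225 ≡ 9 (mod 18), not 0.

[⇐] This fails: take r = 0. Then 0² = 0 ≡ 0 (mod 18), yet 0 ≡ 0 (mod 9), not 6.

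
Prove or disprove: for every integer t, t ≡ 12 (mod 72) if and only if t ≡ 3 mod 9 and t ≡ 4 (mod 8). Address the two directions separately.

The biconditional holds.

Forward direction. Suppose t ≡ 12 (mod 72); write t = 72j + 12. Since 9 ∣ 72, reducing mod 9 gives t ≡ 12 ≡ 3 (mod 9); since 8 ∣ 72, reducing mod 8 gives t ≡ 12 ≡ 4 (mod 8).

Converse. If t ≡ 3 (mod 9) and t ≡ 4 (mod 8), then by the Chinese remainder theorem t ≡ 12 (mod 72). This is exactly t ≡ 12 (mod 72).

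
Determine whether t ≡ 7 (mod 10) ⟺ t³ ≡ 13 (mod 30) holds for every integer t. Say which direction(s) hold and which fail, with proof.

The forward direction fails; the converse holds.

(⇒) This fails: take t = 17. Then 17 ≡ 7 (mod 10), but 17³ = 4913 ≡ 23 (mod 30), not 13.

(⇐) Conversely, the residues r modulo 30 with r³ ≡ 13 (mod 30) are exactly {7}, and each is ≡ 7 (mod 10).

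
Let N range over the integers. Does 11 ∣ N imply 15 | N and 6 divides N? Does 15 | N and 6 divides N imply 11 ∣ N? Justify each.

(→) This fails: take N = 11. Certainly 11 ∣ 11, but 15 ∤ 11.

(←) This fails: take N = 30. Both 15 ∣ 30 and 6 ∣ 30, yet 30 is not a multiple of 11 (since 30 = 2·11 + 8), so 11 ∤ 30.

Neither direction holds.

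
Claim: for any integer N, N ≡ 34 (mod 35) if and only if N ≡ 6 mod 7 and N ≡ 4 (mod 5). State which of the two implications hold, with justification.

The biconditional holds.

(→) Suppose N ≡ 34 (mod 35); write N = 35j + 34. Since 7 ∣ 35, reducing mod 7 gives N ≡ 34 ≡ 6 (mod 7); since 5 ∣ 35, reducing mod 5 gives N ≡ 34 ≡ 4 (mod 5).

(←) Conversely, if N ≡ 6 (mod 7) and N ≡ 4 (mod 5), then by the Chinese remainder theorem N ≡ 34 (mod 35). This is exactly N ≡ 34 (mod 35).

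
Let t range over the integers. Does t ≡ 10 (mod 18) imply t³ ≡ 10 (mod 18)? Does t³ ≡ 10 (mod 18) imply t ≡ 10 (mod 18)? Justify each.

Forward direction. Suppose t ≡ 10 (mod 18). Write t = 18j + 10. Then (18j + 10)³ = 5832j³ + 9720j² + 5400j + 1000 = 18(324j³ + 540j² + 300j + 55) + 10, so t³ ≡ 10 (mod 18).

Converse. This fails: take t = 4. Then 4³ = 64 ≡ 10 (mod 18), yet 4 ≡ 4 (mod 18), not 10.

Only the forward implication holds.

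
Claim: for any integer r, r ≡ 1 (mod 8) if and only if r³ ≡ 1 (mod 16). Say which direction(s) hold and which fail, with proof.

Only the converse holds.

Converse. The residues r modulo 16 with r³ ≡ 1 (mod 16) are exactly {1}, and each is ≡ 1 (mod 8).

Forward direction. This fails: take r = 9. Then 9 ≡ 1 (mod 8), but 9³ = 729 ≡ 9 (mod 16), not 1.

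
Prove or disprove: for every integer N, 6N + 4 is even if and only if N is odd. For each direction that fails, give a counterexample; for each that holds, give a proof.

(→) This fails: take N = 6. Then 6N + 4 = 40, which is even, yet N = 6 is even, not odd.

(←) Suppose N is odd. Since 6 is even, 6N is even for every N, so 6N + 4 has the same parity as 4, which is even. Hence 6N + 4 is even.

(⇒) fails; (⇐) holds.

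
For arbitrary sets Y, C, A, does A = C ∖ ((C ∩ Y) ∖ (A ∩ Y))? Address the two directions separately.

(⊆) This inclusion fails. Take Y = ∅, C = ∅, A = {1}; then 1 ∈ A but 1 ∉ C ∖ ((C ∩ Y) ∖ (A ∩ Y)).

(⊇) This inclusion fails. Take Y = ∅, C = {1}, A = ∅; then 1 ∈ C ∖ ((C ∩ Y) ∖ (A ∩ Y)) but 1 ∉ A.

Both inclusions fail.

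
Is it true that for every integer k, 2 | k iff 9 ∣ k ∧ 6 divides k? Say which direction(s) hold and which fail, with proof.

The forward direction fails; the converse holds.

[⇒] This fails: take k = 2. Certainly 2 ∣ 2, but 9 ∤ 2.

[⇐] Suppose 9 ∣ k and 6 ∣ k. Any common multiple of 9 and 6 is a multiple of their lcm; here lcm(9, 6) = 9·6/gcd(9, 6) = 54/3 = 18, so 18 ∣ k. Since 2 ∣ 18, it follows that 2 ∣ k.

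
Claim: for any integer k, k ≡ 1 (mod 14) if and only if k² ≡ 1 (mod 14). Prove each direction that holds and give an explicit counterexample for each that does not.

[⇐] This fails: take k = 13. Then 13² = 169 ≡ 1 (mod 14), yet 13 ≡ 13 (mod 14), not 1.

[⇒] Suppose k ≡ 1 (mod 14). Write k = 14j + 1. Then (14j + 1)² = 196j² + 28j + 1 = 14(14j² + 2j) + 1, so k² ≡ 1 (mod 14).

Only the forward implication holds.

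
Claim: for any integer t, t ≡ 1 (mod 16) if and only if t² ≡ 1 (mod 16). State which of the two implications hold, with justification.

The forward direction holds; the converse fails.

[⇐] This fails: take t = 7. Then 7² = 49 ≡ 1 (mod 16), yet 7 ≡ 7 (mod 16), not 1.

[⇒] Suppose t ≡ 1 (mod 16). Write t = 16j + 1. Then (16j + 1)² = 256j² + 32j + 1 = 16(16j² + 2j) + 1, so t² ≡ 1 (mod 16).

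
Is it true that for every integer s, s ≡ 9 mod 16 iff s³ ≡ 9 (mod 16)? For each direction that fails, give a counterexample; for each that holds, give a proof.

(⇐) Suppose s³ ≡ 9 (mod 16). The only residue r in {0, …, 15} with r³ ≡ 9 (mod 16) is r = 9, so s ≡ 9 (mod 16).

(⇒) Suppose s ≡ 9 mod 16. Write s = 16j + 9. Then (16j + 9)³ = 4096j³ + 6912j² + 3888j + 729 = 16(256j³ + 432j² + 243j + 45) + 9, so s³ ≡ 9 (mod 16).

The biconditional holds.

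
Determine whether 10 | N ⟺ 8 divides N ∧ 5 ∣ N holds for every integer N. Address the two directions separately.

[⇒] This fails: take N = 10. Certainly 10 ∣ 10, but 8 ∤ 10.

[⇐] Suppose 8 ∣ N and 5 ∣ N. Any common multiple of 8 and 5 is a multiple of their lcm; here gcd(8, 5) = 1, so lcm(8, 5) = 8·5 = 40, so 40 ∣ N. Since 10 ∣ 40, it follows that 10 ∣ N.

Not equivalent: only (⇐) holds.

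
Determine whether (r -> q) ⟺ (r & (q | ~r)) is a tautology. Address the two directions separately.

The forward direction fails; the converse holds.

(⇐) Assume the antecedent. If q is true, r -> q reduces to true regardless of the other variables. If q is false, the antecedent cannot hold. Either way r -> q holds.

(⇒) This fails. Under q = F, r = F, the left side is true but the right side is false.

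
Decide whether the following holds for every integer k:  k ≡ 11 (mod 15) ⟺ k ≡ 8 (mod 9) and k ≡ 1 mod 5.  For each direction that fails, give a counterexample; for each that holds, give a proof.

Forward direction. This fails: k = 41 gives 41 ≡ 11 (mod 15) but 41 ≡ 5 (mod 9), so the conjunction on the right does not hold.

Converse. If k ≡ 8 (mod 9) and k ≡ 1 (mod 5), then by the Chinese remainder theorem k ≡ 26 (mod 45). Since 26 ≡ 11 (mod 15) and 15 ∣ 45, we get k ≡ 11 (mod 15).

Only the reverse direction holds.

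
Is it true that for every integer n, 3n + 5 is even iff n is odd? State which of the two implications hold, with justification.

Both implications hold.

(⇒) Suppose 3n + 5 is even. Since 3 is odd, 3n and n have the same parity, so 3n + 5 ≡ n + 5 (mod 2). As 5 is odd, 3n + 5 is even exactly when n is odd. Thus n is odd.

(⇐) Conversely, suppose n is odd; write n = 2j + 1. Then 3n + 5 = 3·(2j + 1) + 5 = 2·3j + 8, which is even.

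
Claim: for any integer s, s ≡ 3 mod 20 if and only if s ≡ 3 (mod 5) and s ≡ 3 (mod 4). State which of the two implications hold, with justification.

Both directions hold; the statement is true.

(⟹) Suppose s ≡ 3 (mod 20); write s = 20j + 3. Since 5 ∣ 20, reducing mod 5 gives s ≡ 3 (mod 5); since 4 ∣ 20, reducing mod 4 gives s ≡ 3 (mod 4).

(⟸) Conversely, if s ≡ 3 (mod 5) and s ≡ 3 (mod 4), then by the Chinese remainder theorem s ≡ 3 (mod 20). This is exactly s ≡ 3 (mod 20).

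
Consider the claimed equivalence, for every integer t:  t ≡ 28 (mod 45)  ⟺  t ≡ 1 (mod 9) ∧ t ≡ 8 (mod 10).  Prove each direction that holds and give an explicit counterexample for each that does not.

(⇒) This fails: t = 73 gives 73 ≡ 28 (mod 45) but 73 ≡ 3 (mod 10), so the conjunction on the right does not hold.

(⇐) Conversely, if t ≡ 1 (mod 9) and t ≡ 8 (mod 10), then by the Chinese remainder theorem t ≡ 28 (mod 90). Since 28 ≡ 28 (mod 45) and 45 ∣ 90, we get t ≡ 28 (mod 45).

Only the converse holds.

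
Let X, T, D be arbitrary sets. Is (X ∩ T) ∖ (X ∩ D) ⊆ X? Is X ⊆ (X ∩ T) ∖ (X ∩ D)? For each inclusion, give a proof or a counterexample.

(⊆) holds; (⊇) fails.

(⟹) Let x ∈ (X ∩ T) ∖ (X ∩ D). Then x ∈ X ∩ T and x ∉ D, from which x ∈ X.

(⟸) This inclusion fails. Take X = {1}, T = ∅, D = ∅; then 1 ∈ X but 1 ∉ (X ∩ T) ∖ (X ∩ D).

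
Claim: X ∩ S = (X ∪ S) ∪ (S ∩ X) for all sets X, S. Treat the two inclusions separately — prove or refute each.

(⊆) holds; (⊇) fails.

(⊆) Let x ∈ X ∩ S. Then x ∈ X ∩ S, from which x ∈ (X ∪ S) ∪ (S ∩ X).

(⊇) This inclusion fails. Take X = {1}, S = ∅; then 1 ∈ (X ∪ S) ∪ (S ∩ X) but 1 ∉ X ∩ S.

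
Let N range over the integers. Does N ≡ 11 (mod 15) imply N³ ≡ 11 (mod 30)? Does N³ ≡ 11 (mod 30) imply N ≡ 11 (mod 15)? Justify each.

[⇐] The residues r modulo 30 with r³ ≡ 11 (mod 30) are exactly {11}, and each is ≡ 11 (mod 15).

[⇒] This fails: take N = 26. Then 26 ≡ 11 (mod 15), but 26³ = 17576 ≡ 26 (mod 30), not 11.

Not equivalent: only (⇐) holds.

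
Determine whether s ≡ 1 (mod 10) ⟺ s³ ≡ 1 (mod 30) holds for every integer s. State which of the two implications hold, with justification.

Only the reverse direction holds.

[⇐] The residues r modulo 30 with r³ ≡ 1 (mod 30) are exactly {1}, and each is ≡ 1 (mod 10).

[⇒] This fails: take s = 11. Then 11 ≡ 1 (mod 10), but 11³ = 1331 ≡ 11 (mod 30), not 1.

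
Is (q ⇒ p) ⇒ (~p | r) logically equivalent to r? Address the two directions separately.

The forward direction fails; the converse holds.

[⇒] This fails. Under p = F, q = F, r = F, the left side is true but the right side is false.

[⇐] Assume the antecedent. If p is true, the antecedent forces (p = T, q = F, r = T) or (p = T, q = T, r = T), and (q ⇒ p) ⇒ (~p | r) holds there. If p is false, (q ⇒ p) ⇒ (~p | r) reduces to true regardless of the other variables. Either way (q ⇒ p) ⇒ (~p | r) holds.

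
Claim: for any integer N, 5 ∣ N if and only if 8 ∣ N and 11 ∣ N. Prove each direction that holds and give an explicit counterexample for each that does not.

Neither direction holds.

[⇒] This fails: take N = 5. Certainly 5 ∣ 5, but 8 ∤ 5.

[⇐] This fails: take N = 88. Both 8 ∣ 88 and 11 ∣ 88, yet 88 is not a multiple of 5 (since 88 = 17·5 + 3), so 5 ∤ 88.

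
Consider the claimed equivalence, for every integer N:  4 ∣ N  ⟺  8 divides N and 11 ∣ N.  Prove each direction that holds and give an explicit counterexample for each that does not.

[⇒] This fails: take N = 4. Certainly 4 ∣ 4, but 8 ∤ 4.

[⇐] Suppose 8 ∣ N and 11 ∣ N. Any common multiple of 8 and 11 is a multiple of their lcm; here gcd(8, 11) = 1, so lcm(8, 11) = 8·11 = 88, so 88 ∣ N. Since 4 ∣ 88, it follows that 4 ∣ N.

(⇒) fails; (⇐) holds.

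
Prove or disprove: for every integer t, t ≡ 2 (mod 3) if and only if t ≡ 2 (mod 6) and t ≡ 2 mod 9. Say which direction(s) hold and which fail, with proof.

Only the converse holds.

[⇒] This fails: t = 5 gives 5 ≡ 2 (mod 3) but 5 ≡ 5 (mod 6), so the conjunction on the right does not hold.

[⇐] Conversely, if t ≡ 2 (mod 6) and t ≡ 2 (mod 9), then by the Chinese remainder theorem t ≡ 2 (mod 18). Since 2 ≡ 2 (mod 3) and 3 ∣ 18, we get t ≡ 2 (mod 3).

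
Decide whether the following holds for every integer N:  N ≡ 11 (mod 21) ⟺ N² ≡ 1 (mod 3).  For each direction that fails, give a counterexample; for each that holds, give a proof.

Only the forward direction holds.

[⇒] Suppose N ≡ 11 (mod 21). Then N² ≡ 11² = 121 (mod 21), and since 3 ∣ 21, also N² ≡ 1 (mod 3).

[⇐] This fails: take N = 1. Then 1² = 1 ≡ 1 (mod 3), yet 1 ≡ 1 (mod 21), not 11.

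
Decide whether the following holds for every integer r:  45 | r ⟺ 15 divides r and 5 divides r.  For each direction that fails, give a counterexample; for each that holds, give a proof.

Only the forward direction holds.

[⇐] This fails: take r = 15. Both 15 ∣ 15 and 5 ∣ 15, yet 15 is not a multiple of 45 (since 15 = 0·45 + 15), so 45 ∤ 15.

[⇒] If 45 ∣ r, write r = 45q. Since 45 = 3·15, r = 15·(3q), so 15 ∣ r; and since 45 = 9·5, r = 5·(9q), so 5 ∣ r.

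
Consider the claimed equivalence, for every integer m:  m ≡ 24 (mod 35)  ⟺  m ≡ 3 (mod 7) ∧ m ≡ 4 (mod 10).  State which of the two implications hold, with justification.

The forward direction fails; the converse holds.

(→) This fails: m = 59 gives 59 ≡ 24 (mod 35) but 59 ≡ 9 (mod 10), so the conjunction on the right does not hold.

(←) Conversely, if m ≡ 3 (mod 7) and m ≡ 4 (mod 10), then by the Chinese remainder theorem m ≡ 24 (mod 70). Since 24 ≡ 24 (mod 35) and 35 ∣ 70, we get m ≡ 24 (mod 35).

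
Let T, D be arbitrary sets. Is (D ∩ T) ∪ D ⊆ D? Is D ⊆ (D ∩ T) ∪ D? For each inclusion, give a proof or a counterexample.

The two sets are equal.

(⊆) Let x ∈ (D ∩ T) ∪ D. Then either x ∈ D and x ∉ T; or x ∈ T ∩ D. In each case x ∈ D, so (D ∩ T) ∪ D ⊆ D.

(⊇) Let x ∈ D. Then either x ∈ D and x ∉ T; or x ∈ T ∩ D. In each case x ∈ (D ∩ T) ∪ D, so D ⊆ (D ∩ T) ∪ D.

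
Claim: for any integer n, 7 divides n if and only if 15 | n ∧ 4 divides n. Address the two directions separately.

(⇒) This fails: take n = 7. Certainly 7 ∣ 7, but 15 ∤ 7.

(⇐) This fails: take n = 60. Both 15 ∣ 60 and 4 ∣ 60, yet 60 is not a multiple of 7 (since 60 = 8·7 + 4), so 7 ∤ 60.

Both directions fail.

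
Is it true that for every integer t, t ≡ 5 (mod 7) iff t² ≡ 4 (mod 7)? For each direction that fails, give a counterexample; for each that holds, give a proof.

(⇒) Suppose t ≡ 5 (mod 7). Write t = 7j + 5. Then (7j + 5)² = 49j² + 70j + 25 = 7(7j² + 10j + 3) + 4, so t² ≡ 4 (mod 7).

(⇐) This fails: take t = 2. Then 2² = 4 ≡ 4 (mod 7), yet 2 ≡ 2 (mod 7), not 5.

Only the forward direction holds.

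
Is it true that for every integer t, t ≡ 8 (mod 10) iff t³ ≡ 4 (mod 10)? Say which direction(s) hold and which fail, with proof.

Forward direction. This fails: take t = 8. Then 8 ≡ 8 (mod 10), but 8³ = 512 ≡ 2 (mod 10), not 4.

Converse. This fails: take t = 4. Then 4³ = 64 ≡ 4 (mod 10), yet 4 ≡ 4 (mod 10), not 8.

Neither implication holds.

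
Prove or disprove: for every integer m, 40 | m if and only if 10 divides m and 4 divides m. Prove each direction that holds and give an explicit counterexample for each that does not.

(⇒) If 40 ∣ m, write m = 40q. Since 40 = 4·10, m = 10·(4q), so 10 ∣ m; and since 40 = 10·4, m = 4·(10q), so 4 ∣ m.

(⇐) This fails: take m = 20. Both 10 ∣ 20 and 4 ∣ 20, yet 20 is not a multiple of 40 (since 20 = 0·40 + 20), so 40 ∤ 20.

The forward direction holds; the converse fails.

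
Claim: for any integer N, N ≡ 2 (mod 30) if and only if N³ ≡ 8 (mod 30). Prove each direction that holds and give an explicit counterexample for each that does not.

Both directions hold; the statement is true.

Forward direction. Suppose N ≡ 2 (mod 30). Write N = 30j + 2. Then (30j + 2)³ = 27000j³ + 5400j² + 360j + 8 = 30(900j³ + 180j² + 12j) + 8, so N³ ≡ 8 (mod 30).

Converse. Suppose N³ ≡ 8 (mod 30). The only residue r in {0, …, 29} with r³ ≡ 8 (mod 30) is r = 2, so N ≡ 2 (mod 30).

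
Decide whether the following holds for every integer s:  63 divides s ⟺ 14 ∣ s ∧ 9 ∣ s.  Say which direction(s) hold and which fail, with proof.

[⇐] Suppose 14 ∣ s and 9 ∣ s. Any common multiple of 14 and 9 is a multiple of their lcm; here gcd(14, 9) = 1, so lcm(14, 9) = 14·9 = 126, so 126 ∣ s. Since 63 ∣ 126, it follows that 63 ∣ s.

[⇒] This fails: take s = 63. Certainly 63 ∣ 63, but 14 ∤ 63.

(⇒) fails; (⇐) holds.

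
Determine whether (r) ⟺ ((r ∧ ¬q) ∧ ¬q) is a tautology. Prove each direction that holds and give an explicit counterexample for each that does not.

[⇐] Assume the antecedent. If q is true, the antecedent cannot hold. If q is false, the antecedent forces (q = F, r = T), and r holds there. Either way r holds.

[⇒] This fails. Under q = T, r = T, the left side is true but the right side is false.

(⇒) fails; (⇐) holds.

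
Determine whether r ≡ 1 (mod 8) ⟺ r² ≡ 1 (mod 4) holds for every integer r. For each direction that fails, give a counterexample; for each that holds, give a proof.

Converse. This fails: take r = 3. Then 3² = 9 ≡ 1 (mod 4), yet 3 ≡ 3 (mod 8), not 1.

Forward direction. Suppose r ≡ 1 (mod 8). Then r² ≡ 1² = 1 (mod 8), and since 4 ∣ 8, also r² ≡ 1 (mod 4).

Only the forward implication holds.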